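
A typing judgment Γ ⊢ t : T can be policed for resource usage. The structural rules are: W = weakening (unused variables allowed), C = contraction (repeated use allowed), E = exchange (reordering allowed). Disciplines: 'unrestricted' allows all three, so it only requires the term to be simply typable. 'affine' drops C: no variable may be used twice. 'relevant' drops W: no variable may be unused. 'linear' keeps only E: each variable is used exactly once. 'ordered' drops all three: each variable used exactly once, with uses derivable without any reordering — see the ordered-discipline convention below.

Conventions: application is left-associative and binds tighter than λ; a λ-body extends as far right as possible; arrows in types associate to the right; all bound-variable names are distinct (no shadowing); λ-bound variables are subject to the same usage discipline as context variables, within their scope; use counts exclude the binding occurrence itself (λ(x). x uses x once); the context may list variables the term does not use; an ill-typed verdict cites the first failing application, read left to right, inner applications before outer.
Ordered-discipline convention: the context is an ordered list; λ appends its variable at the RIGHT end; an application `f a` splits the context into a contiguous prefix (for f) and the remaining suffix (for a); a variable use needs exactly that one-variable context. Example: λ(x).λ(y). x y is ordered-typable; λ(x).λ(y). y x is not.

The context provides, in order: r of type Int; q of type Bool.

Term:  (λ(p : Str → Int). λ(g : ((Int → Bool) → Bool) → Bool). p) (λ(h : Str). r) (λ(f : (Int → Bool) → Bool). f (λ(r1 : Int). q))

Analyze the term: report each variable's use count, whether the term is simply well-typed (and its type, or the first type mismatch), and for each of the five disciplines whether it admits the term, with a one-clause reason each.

usage: r: 1, q: 1, p [bound]: 1, g [bound]: 0, h [bound]: 0, f [bound]: 1, r1 [bound]: 0
uses in reading order: p, r, f, q
typing: the term checks, with type Str → Int
ordered ✗ (needs weakening: g, h, r1 unused)
linear ✗ (needs weakening: g, h, r1 unused)
affine ✓ (at most one use each (r, q, p, g, h, f, r1))
relevant ✗ (needs weakening: g, h, r1 unused)
unrestricted ✓ (well-typed at Str → Int; no restrictions here)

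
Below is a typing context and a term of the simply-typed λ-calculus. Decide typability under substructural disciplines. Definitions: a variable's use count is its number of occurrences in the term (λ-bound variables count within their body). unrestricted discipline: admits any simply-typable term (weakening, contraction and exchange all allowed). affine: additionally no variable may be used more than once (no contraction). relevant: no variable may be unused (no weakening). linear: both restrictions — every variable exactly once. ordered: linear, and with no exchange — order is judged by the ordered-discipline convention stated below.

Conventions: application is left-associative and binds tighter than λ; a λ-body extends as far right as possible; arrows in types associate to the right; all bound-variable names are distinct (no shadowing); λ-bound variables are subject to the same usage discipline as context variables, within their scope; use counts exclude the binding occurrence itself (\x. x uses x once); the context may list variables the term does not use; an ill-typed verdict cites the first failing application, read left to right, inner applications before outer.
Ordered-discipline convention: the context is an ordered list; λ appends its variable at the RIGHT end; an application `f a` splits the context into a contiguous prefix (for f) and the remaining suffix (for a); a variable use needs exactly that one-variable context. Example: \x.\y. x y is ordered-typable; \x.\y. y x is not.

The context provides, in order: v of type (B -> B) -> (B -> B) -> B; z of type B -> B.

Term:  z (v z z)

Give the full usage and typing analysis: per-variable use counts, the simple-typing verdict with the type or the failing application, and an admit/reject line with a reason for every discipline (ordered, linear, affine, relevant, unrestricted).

usage: v=1, z=3
order of uses: z, v, z, z
typing: the term checks, with type B
ordered: ✗, needs contraction — z ×3
linear: ✗, needs contraction — z ×3
affine: ✗, needs contraction — z ×3
relevant: ✓, v, z: all used, weakening unneeded
unrestricted: ✓, type-checks (B) and nothing is barred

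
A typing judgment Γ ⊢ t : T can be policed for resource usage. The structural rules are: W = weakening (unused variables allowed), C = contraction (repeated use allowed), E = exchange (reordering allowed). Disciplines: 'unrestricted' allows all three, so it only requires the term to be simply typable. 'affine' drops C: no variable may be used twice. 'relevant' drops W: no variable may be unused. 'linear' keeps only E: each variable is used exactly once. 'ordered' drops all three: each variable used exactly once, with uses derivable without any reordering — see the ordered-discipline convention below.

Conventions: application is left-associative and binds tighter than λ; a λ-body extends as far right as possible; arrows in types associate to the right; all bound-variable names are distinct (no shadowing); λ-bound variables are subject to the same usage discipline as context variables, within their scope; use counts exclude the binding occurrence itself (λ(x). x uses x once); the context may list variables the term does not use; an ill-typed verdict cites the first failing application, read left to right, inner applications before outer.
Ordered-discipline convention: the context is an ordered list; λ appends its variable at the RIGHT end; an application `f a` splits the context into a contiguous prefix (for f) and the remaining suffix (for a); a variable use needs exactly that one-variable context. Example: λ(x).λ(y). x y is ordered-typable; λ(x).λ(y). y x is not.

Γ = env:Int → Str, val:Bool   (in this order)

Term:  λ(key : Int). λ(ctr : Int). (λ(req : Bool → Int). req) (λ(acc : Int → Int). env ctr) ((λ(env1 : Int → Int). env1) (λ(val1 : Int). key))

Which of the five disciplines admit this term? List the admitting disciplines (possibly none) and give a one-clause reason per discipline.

admitting disciplines: none
use counts: env=1, val=0, key [bound]=1, ctr [bound]=1, req [bound]=1, acc [bound]=0, env1 [bound]=1, val1 [bound]=0
use order (left to right): req, env, ctr, env1, key
typing: ill-typed: argument of type (Int → Int) → Str where Bool → Int is required
ordered ✗ (not simply typable)
linear ✗ (fails simple typing)
affine ✗ (a type mismatch blocks all five)
relevant ✗ (the type mismatch rejects it)
unrestricted ✗ (not simply typable)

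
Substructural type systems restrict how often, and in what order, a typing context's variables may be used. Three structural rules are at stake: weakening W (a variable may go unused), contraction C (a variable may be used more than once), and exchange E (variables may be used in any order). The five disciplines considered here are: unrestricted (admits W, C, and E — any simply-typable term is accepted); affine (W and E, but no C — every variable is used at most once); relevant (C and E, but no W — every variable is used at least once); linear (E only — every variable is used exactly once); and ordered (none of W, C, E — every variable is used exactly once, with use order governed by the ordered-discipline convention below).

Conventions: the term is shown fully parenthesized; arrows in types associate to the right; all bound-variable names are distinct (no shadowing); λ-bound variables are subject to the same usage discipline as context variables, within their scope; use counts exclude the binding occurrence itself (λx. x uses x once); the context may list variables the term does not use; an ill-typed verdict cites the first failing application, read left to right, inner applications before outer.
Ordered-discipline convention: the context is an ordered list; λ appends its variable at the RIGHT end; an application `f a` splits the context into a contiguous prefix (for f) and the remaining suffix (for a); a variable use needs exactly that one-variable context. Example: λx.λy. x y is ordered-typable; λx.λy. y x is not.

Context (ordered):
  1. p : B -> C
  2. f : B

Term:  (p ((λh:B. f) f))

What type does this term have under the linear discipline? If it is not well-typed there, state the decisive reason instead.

not well-typed under linear — needs contraction — f ×2; needs weakening: h unused
counts: p ×1; f ×2; h (λ-bound) ×0
left-to-right use order: p, f, f
typing: well-typed at C
across the five disciplines: ordered ✗ | linear ✗ | affine ✗ | relevant ✗ | unrestricted ✓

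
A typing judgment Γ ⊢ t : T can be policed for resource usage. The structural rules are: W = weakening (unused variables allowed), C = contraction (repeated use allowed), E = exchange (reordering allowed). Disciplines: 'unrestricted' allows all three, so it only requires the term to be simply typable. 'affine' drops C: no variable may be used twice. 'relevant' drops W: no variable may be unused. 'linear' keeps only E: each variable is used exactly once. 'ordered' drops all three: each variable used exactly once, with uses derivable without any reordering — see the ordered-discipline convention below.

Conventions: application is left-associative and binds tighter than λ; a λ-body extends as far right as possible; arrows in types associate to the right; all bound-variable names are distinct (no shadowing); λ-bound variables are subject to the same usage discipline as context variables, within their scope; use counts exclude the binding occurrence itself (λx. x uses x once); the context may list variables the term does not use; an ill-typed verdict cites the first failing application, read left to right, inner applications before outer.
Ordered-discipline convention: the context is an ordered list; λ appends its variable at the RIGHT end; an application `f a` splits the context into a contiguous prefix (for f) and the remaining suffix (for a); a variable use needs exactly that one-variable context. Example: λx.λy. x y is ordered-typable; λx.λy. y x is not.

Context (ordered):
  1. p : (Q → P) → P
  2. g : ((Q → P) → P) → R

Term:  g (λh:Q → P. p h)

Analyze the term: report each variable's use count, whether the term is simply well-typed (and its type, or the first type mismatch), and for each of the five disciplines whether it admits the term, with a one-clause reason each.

usage: p: 1; g: 1; h [bound]: 1
left-to-right use order: g, p, h
typing: ✓ — R
ordered ✗ (needs exchange: uses follow g, p, h)
linear ✓ (each of p, g, h used exactly once)
affine ✓ (no duplicate uses among p, g, h)
relevant ✓ (none of p, g, h goes unused)
unrestricted ✓ (type-checks (R) and nothing is barred)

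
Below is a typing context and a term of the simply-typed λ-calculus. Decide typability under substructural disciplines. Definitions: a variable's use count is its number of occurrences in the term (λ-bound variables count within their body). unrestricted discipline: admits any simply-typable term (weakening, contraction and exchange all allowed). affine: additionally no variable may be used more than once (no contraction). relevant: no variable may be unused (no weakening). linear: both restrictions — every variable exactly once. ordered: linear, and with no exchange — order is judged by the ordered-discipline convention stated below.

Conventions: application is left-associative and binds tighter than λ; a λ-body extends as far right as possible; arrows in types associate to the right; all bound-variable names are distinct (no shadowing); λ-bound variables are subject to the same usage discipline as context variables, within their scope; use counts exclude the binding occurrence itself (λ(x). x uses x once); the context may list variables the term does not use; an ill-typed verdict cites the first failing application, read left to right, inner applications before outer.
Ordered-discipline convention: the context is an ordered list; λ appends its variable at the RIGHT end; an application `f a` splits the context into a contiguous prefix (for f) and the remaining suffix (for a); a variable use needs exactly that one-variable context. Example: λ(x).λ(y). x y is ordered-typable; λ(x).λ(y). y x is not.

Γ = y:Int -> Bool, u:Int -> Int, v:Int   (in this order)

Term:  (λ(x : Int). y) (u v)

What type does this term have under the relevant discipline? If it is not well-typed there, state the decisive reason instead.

not well-typed under relevant — x left unused
variable uses: y: 1×, u: 1×, v: 1×, x (bound): 0×
uses in reading order: y, u, v
typing: ✓ — Int -> Bool
all disciplines: ordered ✗, linear ✗, affine ✓, relevant ✗, unrestricted ✓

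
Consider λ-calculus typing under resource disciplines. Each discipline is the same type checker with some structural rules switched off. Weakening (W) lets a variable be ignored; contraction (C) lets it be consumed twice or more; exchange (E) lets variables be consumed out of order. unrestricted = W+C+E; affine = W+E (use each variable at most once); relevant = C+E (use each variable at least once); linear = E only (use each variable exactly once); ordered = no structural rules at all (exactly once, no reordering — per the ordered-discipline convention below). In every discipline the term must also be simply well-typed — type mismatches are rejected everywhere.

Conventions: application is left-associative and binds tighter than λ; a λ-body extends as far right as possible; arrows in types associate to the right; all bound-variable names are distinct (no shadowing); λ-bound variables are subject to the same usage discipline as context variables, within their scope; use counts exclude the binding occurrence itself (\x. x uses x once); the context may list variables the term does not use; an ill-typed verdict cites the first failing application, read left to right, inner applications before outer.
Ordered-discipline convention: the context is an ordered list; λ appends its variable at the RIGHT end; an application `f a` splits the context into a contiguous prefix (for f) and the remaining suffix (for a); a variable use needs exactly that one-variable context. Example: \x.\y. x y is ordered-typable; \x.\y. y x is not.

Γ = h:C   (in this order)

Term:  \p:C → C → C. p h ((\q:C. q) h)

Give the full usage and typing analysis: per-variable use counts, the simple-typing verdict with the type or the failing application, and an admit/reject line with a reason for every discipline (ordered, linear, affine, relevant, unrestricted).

counts: h: 2×, p (bound): 1×, q (bound): 1×
order of uses: p, h, q, h
typing: ✓ — (C → C → C) → C
ordered: ✗, repeated use of h ×2
linear: ✗, repeated use of h ×2
affine: ✗, repeated use of h ×2
relevant: ✓, every one of h, p, q appears
unrestricted: ✓, type-checks ((C → C → C) → C) and nothing is barred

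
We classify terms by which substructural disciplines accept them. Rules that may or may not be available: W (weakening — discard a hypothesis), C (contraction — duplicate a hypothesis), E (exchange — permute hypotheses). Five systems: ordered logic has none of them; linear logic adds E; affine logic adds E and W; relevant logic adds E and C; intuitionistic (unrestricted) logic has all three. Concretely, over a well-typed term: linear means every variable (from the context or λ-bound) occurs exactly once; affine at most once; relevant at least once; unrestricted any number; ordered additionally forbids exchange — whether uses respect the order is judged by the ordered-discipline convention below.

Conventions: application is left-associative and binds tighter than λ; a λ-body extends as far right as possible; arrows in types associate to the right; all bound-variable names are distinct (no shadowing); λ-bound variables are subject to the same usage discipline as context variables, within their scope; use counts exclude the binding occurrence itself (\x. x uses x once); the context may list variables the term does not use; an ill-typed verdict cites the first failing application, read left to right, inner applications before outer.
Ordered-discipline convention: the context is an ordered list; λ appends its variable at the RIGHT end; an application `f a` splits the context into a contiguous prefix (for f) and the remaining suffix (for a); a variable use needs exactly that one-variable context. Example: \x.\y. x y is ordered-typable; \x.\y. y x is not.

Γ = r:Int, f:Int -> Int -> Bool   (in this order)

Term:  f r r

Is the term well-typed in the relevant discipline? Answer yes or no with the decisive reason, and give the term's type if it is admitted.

yes — at least one use each (r, f); term : Bool
counts: r ×2, f ×1
use order (left to right): f, r, r
typing: well-typed — term : Bool
summary: ordered ✗ · linear ✗ · affine ✗ · relevant ✓ · unrestricted ✓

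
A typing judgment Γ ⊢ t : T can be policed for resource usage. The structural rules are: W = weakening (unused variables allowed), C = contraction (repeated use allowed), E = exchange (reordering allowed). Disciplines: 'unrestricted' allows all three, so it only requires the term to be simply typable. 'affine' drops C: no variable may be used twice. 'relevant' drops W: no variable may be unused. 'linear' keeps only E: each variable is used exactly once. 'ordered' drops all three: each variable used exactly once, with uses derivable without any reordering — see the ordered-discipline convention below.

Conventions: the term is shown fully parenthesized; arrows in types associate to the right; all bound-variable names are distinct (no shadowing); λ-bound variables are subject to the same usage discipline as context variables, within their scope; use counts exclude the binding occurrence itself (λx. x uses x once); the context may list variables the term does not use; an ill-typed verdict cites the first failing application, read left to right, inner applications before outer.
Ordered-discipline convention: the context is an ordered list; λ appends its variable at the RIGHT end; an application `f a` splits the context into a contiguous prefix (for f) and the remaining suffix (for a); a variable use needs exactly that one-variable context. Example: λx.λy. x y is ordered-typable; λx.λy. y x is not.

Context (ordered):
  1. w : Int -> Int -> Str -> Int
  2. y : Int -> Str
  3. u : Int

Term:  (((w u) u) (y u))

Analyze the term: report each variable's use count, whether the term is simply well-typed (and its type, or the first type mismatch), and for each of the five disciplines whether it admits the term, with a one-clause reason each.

usage: w: 1×, y: 1×, u: 3×
order of uses: w, u, u, y, u
typing: ✓ — Int
ordered: ✗, uses contraction: u ×3
linear: ✗, uses contraction: u ×3
affine: ✗, uses contraction: u ×3
relevant: ✓, every one of w, y, u appears
unrestricted: ✓, typability at Int is all that's needed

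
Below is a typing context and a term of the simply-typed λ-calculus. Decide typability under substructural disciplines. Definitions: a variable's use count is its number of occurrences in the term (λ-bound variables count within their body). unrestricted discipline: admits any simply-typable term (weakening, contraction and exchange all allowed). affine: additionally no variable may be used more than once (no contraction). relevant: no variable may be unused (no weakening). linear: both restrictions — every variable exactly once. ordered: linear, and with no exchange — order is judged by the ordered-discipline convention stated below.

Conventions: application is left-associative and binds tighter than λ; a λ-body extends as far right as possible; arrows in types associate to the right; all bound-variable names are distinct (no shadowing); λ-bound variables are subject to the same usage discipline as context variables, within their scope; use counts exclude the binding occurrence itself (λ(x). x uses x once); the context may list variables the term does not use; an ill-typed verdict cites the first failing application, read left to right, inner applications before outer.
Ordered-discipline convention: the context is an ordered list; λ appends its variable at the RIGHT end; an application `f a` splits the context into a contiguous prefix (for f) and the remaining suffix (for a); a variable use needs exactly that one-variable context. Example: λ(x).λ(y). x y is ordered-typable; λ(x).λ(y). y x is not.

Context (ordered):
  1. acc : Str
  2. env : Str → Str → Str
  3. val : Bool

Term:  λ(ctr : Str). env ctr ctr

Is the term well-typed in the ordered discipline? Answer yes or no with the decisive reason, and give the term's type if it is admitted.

no — ctr ×2 used more than once (contraction); acc, val never used (weakening)
usage: acc=0; env=1; val=0; ctr [bound]=2
uses in reading order: env, ctr, ctr
typing: the term checks, with type Str → Str
across the five disciplines: ordered ✗, linear ✗, affine ✗, relevant ✗, unrestricted ✓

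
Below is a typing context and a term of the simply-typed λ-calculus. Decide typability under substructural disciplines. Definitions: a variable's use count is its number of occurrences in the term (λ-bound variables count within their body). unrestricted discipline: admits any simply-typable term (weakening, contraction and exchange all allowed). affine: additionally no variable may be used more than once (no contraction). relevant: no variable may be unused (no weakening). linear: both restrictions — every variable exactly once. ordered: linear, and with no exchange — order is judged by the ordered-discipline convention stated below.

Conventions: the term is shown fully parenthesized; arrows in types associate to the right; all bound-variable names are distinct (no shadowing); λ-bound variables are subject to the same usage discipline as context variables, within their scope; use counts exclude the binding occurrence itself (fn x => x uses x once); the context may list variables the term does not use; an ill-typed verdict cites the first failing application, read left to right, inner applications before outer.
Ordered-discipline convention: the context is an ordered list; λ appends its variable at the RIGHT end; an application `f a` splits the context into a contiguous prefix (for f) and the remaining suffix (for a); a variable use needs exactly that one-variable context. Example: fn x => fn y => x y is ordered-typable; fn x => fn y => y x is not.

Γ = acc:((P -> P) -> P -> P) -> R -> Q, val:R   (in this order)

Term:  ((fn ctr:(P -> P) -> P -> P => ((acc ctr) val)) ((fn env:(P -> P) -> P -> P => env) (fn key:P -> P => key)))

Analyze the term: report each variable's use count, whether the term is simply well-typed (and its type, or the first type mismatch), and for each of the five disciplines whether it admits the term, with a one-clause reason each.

usage: acc ×1, val ×1, ctr (bound) ×1, env (bound) ×1, key (bound) ×1
left-to-right use order: acc, ctr, val, env, key
typing: well-typed — term : Q
ordered: ✗ — no contiguous prefix/suffix split fits acc, ctr, val, env, key
linear: ✓ — single use per variable (acc, val, ctr, env, key)
affine: ✓ — at most one use each (acc, val, ctr, env, key)
relevant: ✓ — every one of acc, val, ctr, env, key appears
unrestricted: ✓ — type-checks (Q) and nothing is barred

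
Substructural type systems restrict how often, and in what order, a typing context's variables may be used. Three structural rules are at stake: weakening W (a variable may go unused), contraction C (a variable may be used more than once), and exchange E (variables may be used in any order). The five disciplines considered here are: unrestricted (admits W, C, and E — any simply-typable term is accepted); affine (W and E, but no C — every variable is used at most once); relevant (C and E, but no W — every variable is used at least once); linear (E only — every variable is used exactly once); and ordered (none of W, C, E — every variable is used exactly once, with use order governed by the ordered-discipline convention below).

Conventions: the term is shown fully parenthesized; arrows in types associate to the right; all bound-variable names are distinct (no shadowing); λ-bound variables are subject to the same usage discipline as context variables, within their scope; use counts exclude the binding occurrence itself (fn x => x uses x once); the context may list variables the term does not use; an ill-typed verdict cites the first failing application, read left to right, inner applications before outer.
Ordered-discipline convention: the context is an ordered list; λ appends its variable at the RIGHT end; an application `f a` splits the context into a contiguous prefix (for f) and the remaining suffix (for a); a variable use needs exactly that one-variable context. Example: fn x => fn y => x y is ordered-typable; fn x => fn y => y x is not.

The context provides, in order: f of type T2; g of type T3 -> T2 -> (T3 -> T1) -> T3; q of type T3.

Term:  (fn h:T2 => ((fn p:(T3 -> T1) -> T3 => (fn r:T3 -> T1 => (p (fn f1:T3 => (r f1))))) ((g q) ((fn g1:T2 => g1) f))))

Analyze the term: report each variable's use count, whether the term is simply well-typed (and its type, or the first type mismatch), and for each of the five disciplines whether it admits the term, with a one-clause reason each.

counts: f ×1, g ×1, q ×1, h (λ-bound) ×0, p (λ-bound) ×1, r (λ-bound) ×1, f1 (λ-bound) ×1, g1 (λ-bound) ×1
order of uses: p, r, f1, g, q, g1, f
typing: the term checks, with type T2 -> (T3 -> T1) -> T3
ordered: ✗, unused: h — weakening required
linear: ✗, unused: h — weakening required
affine: ✓, no duplicate uses among f, g, q, h, p, r, f1, g1
relevant: ✗, unused: h — weakening required
unrestricted: ✓, simply typable at T2 -> (T3 -> T1) -> T3; W, C, E all held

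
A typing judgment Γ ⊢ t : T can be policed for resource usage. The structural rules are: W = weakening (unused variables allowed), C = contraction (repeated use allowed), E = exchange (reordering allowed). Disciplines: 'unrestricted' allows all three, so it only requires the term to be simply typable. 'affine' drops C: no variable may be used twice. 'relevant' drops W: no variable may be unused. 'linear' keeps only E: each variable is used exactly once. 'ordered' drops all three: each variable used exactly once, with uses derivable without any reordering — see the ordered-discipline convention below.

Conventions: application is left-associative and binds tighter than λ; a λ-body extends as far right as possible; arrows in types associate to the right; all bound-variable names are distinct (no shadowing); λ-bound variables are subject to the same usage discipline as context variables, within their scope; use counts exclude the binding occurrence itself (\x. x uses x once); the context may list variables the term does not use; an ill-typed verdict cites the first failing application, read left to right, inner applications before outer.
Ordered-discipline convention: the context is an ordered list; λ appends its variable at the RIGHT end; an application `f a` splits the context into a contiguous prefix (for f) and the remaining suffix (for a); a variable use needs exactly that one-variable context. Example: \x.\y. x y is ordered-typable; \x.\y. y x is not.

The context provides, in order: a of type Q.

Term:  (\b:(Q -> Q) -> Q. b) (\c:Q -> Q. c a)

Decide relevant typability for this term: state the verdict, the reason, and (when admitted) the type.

yes — every one of a, b, c appears; term : (Q -> Q) -> Q
usage: a=1; b [bound]=1; c [bound]=1
use order (left to right): b, c, a
typing: well-typed at (Q -> Q) -> Q
all disciplines: ordered ✗ | linear ✓ | affine ✓ | relevant ✓ | unrestricted ✓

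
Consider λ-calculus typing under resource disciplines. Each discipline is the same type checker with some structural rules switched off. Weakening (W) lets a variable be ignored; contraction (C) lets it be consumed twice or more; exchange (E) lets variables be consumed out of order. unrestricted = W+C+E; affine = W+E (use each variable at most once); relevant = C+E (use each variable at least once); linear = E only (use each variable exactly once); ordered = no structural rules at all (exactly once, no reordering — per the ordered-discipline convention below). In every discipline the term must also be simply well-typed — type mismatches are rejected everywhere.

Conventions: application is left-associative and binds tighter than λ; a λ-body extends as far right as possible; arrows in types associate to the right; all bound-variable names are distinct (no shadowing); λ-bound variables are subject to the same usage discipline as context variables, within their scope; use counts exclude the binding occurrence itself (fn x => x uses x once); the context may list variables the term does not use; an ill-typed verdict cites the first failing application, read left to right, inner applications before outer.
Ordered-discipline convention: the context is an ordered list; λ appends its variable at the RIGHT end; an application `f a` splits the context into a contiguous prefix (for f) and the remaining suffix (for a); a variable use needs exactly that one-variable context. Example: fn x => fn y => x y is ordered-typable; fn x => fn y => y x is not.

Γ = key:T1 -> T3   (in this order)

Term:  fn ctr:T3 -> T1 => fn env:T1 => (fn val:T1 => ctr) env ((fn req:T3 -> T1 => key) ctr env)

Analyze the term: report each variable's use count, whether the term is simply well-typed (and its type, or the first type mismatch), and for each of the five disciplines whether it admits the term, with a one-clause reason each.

counts: key ×1; ctr [bound] ×2; env [bound] ×2; val [bound] ×0; req [bound] ×0
uses in reading order: ctr, env, key, ctr, env
typing: well-typed — term : (T3 -> T1) -> T1 -> T1
ordered: ✗, needs contraction — ctr ×2, env ×2; needs weakening: val, req unused
linear: ✗, needs contraction — ctr ×2, env ×2; needs weakening: val, req unused
affine: ✗, needs contraction — ctr ×2, env ×2
relevant: ✗, needs weakening: val, req unused
unrestricted: ✓, well-typed at (T3 -> T1) -> T1 -> T1; no restrictions here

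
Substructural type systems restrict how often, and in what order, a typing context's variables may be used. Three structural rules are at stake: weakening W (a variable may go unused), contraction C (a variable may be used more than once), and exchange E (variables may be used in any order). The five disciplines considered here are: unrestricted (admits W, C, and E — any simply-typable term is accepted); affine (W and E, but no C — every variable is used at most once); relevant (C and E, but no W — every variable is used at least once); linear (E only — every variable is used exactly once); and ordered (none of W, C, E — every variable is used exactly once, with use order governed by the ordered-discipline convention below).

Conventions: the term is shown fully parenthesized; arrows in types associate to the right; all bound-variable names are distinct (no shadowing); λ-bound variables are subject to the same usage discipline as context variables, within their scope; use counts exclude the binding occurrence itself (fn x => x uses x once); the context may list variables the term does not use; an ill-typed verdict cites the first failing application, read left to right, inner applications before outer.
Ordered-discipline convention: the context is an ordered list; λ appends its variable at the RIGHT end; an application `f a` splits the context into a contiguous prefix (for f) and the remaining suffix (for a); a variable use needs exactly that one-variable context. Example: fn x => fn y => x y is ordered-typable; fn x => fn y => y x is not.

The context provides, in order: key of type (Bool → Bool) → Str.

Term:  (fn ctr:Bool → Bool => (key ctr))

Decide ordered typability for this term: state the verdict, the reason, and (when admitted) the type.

yes — key, ctr: once each, no exchange needed; term : (Bool → Bool) → Str
counts: key ×1; ctr (λ-bound) ×1
uses in reading order: key, ctr
typing: ✓ — (Bool → Bool) → Str
all disciplines: ordered ✓, linear ✓, affine ✓, relevant ✓, unrestricted ✓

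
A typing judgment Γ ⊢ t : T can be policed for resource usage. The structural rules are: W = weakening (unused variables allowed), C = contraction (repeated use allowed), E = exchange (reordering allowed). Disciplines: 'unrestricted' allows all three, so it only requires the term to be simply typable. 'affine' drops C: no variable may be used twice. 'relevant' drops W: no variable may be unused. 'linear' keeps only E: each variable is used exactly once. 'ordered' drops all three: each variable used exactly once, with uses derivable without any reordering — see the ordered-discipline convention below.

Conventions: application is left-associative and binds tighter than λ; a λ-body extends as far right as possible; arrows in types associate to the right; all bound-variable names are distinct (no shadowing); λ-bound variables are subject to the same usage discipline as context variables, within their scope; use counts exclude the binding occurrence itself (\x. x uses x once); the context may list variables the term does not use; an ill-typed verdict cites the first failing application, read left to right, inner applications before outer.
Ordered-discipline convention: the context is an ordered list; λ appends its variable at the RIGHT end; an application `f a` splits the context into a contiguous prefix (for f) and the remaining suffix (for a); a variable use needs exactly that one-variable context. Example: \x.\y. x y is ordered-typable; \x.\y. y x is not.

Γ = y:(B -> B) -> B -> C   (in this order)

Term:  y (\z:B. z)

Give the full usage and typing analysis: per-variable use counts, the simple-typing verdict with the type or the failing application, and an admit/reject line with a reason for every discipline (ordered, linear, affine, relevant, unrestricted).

use counts: y: 1×; z [bound]: 1×
uses in reading order: y, z
typing: ✓ — B -> C
ordered: ✓ — y, z once each; derivable with no W/C/E
linear: ✓ — each of y, z used exactly once
affine: ✓ — at most one use each (y, z)
relevant: ✓ — at least one use each (y, z)
unrestricted: ✓ — simply typable at B -> C; W, C, E all held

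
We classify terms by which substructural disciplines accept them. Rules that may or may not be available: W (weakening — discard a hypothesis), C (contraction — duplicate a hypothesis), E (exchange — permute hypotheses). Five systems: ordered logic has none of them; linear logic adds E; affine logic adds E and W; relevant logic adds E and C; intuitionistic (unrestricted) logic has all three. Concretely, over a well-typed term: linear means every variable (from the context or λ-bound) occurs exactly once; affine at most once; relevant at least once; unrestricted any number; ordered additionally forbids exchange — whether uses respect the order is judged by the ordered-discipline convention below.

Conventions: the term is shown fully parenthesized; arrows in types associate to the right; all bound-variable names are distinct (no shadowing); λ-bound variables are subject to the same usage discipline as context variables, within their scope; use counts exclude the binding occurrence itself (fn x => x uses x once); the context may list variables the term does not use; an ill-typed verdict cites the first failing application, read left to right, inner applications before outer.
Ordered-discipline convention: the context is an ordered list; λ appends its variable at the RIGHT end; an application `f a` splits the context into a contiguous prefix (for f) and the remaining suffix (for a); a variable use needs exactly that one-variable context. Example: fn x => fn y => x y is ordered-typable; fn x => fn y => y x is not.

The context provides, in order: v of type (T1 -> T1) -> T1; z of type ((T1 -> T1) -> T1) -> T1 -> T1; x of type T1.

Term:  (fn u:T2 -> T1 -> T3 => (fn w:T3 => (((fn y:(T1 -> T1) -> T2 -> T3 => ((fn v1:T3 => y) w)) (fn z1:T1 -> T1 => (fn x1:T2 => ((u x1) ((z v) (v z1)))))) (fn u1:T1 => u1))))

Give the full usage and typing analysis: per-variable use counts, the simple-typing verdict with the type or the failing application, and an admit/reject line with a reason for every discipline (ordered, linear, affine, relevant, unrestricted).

use counts: v ×2; z ×1; x ×0; u (λ-bound) ×1; w (λ-bound) ×1; y (λ-bound) ×1; v1 (λ-bound) ×0; z1 (λ-bound) ×1; x1 (λ-bound) ×1; u1 (λ-bound) ×1
left-to-right use order: y, w, u, x1, z, v, v, z1, u1
typing: well-typed at (T2 -> T1 -> T3) -> T3 -> T2 -> T3
ordered ✗ (needs contraction — v ×2; unused: x, v1 — weakening required)
linear ✗ (needs contraction — v ×2; unused: x, v1 — weakening required)
affine ✗ (needs contraction — v ×2)
relevant ✗ (unused: x, v1 — weakening required)
unrestricted ✓ (type-checks ((T2 -> T1 -> T3) -> T3 -> T2 -> T3) and nothing is barred)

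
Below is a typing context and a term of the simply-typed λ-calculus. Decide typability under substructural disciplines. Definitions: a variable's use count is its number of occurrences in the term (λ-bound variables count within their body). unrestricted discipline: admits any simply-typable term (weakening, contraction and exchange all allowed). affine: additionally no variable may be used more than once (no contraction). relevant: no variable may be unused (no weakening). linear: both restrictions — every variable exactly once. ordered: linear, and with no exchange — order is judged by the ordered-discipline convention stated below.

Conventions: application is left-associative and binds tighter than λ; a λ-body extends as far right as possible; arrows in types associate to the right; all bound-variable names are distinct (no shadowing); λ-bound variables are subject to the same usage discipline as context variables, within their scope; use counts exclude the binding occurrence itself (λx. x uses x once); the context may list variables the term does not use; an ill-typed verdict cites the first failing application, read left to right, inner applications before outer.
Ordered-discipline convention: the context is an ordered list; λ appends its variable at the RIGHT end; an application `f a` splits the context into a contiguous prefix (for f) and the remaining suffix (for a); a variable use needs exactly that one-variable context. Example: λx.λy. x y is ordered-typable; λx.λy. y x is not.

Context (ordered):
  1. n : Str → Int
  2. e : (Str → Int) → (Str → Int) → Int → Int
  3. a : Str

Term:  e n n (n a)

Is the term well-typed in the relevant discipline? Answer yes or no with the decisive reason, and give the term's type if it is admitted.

yes — every one of n, e, a appears; term : Int
usage: n=3, e=1, a=1
order of uses: e, n, n, n, a
typing: well-typed at Int
across the five disciplines: ordered ✗; linear ✗; affine ✗; relevant ✓; unrestricted ✓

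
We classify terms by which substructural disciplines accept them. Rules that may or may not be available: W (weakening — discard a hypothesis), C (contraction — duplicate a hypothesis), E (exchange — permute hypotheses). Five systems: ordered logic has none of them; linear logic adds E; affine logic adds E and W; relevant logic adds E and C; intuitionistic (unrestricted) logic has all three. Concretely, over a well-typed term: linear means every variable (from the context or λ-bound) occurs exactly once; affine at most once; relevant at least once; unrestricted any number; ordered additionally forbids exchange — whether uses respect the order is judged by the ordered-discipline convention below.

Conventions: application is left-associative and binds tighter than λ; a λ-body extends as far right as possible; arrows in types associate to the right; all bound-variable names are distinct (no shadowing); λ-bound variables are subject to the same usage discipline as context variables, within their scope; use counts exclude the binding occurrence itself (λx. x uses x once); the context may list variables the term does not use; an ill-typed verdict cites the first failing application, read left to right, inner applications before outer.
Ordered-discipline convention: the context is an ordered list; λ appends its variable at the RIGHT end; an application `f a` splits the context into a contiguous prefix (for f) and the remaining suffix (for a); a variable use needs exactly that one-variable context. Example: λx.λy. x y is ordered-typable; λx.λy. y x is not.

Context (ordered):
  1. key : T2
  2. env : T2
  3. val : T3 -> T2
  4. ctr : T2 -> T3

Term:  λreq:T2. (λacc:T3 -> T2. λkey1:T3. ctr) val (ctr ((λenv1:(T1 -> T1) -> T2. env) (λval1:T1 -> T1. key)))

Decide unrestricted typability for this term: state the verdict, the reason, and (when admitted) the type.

yes — well-typed at T2 -> T2 -> T3; no restrictions here; term : T2 -> T2 -> T3
use counts: key: 1×, env: 1×, val: 1×, ctr: 2×, req (λ-bound): 0×, acc (λ-bound): 0×, key1 (λ-bound): 0×, env1 (λ-bound): 0×, val1 (λ-bound): 0×
use order (left to right): ctr, val, ctr, env, key
typing: ✓ — T2 -> T2 -> T3
per-discipline verdicts: ordered ✗, linear ✗, affine ✗, relevant ✗, unrestricted ✓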